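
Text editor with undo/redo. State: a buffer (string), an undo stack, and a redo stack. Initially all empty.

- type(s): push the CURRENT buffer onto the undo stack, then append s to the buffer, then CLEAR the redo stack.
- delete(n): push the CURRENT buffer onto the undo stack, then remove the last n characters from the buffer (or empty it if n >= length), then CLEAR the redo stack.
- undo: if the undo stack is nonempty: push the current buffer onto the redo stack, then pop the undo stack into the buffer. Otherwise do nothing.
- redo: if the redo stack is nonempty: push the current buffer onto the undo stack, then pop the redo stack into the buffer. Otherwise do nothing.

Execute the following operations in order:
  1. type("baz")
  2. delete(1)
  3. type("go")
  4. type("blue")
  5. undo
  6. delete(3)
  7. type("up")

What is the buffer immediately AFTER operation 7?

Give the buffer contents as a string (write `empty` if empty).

Answer: bup

Derivation:
After op 1 (type): buf='baz' undo_depth=1 redo_depth=0
After op 2 (delete): buf='ba' undo_depth=2 redo_depth=0
After op 3 (type): buf='bago' undo_depth=3 redo_depth=0
After op 4 (type): buf='bagoblue' undo_depth=4 redo_depth=0
After op 5 (undo): buf='bago' undo_depth=3 redo_depth=1
After op 6 (delete): buf='b' undo_depth=4 redo_depth=0
After op 7 (type): buf='bup' undo_depth=5 redo_depth=0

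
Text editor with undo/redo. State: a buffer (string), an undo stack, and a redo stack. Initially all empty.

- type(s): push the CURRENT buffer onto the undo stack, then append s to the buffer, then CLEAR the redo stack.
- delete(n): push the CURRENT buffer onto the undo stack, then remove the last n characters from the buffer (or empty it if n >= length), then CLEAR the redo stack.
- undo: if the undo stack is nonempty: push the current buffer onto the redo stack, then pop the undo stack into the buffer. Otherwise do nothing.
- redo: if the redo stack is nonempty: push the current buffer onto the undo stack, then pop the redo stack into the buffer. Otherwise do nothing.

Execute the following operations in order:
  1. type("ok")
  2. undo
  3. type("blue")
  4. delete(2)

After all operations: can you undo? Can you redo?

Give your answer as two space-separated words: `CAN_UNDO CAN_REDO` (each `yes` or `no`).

Answer: yes no

Derivation:
After op 1 (type): buf='ok' undo_depth=1 redo_depth=0
After op 2 (undo): buf='(empty)' undo_depth=0 redo_depth=1
After op 3 (type): buf='blue' undo_depth=1 redo_depth=0
After op 4 (delete): buf='bl' undo_depth=2 redo_depth=0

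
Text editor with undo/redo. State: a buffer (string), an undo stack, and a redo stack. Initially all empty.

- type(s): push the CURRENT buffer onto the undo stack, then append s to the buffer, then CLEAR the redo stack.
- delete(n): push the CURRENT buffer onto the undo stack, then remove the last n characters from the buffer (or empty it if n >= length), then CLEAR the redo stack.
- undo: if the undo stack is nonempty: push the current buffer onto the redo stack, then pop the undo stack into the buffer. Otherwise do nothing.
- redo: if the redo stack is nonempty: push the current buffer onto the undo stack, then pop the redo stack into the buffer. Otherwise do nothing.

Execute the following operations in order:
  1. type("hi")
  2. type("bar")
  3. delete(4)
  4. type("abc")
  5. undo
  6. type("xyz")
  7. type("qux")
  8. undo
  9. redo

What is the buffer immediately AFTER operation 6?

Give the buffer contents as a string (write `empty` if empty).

After op 1 (type): buf='hi' undo_depth=1 redo_depth=0
After op 2 (type): buf='hibar' undo_depth=2 redo_depth=0
After op 3 (delete): buf='h' undo_depth=3 redo_depth=0
After op 4 (type): buf='habc' undo_depth=4 redo_depth=0
After op 5 (undo): buf='h' undo_depth=3 redo_depth=1
After op 6 (type): buf='hxyz' undo_depth=4 redo_depth=0

Answer: hxyz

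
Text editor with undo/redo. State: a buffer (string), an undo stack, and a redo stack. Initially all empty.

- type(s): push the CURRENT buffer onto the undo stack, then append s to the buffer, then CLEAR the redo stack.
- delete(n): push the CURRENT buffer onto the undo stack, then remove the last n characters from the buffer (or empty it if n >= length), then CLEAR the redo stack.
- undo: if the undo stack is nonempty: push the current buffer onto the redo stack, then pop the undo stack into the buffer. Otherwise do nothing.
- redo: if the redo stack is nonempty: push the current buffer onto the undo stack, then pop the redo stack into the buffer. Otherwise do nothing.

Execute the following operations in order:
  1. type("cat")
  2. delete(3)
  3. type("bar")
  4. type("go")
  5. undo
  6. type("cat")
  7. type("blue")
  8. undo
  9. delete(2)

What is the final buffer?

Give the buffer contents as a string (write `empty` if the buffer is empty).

Answer: barc

Derivation:
After op 1 (type): buf='cat' undo_depth=1 redo_depth=0
After op 2 (delete): buf='(empty)' undo_depth=2 redo_depth=0
After op 3 (type): buf='bar' undo_depth=3 redo_depth=0
After op 4 (type): buf='bargo' undo_depth=4 redo_depth=0
After op 5 (undo): buf='bar' undo_depth=3 redo_depth=1
After op 6 (type): buf='barcat' undo_depth=4 redo_depth=0
After op 7 (type): buf='barcatblue' undo_depth=5 redo_depth=0
After op 8 (undo): buf='barcat' undo_depth=4 redo_depth=1
After op 9 (delete): buf='barc' undo_depth=5 redo_depth=0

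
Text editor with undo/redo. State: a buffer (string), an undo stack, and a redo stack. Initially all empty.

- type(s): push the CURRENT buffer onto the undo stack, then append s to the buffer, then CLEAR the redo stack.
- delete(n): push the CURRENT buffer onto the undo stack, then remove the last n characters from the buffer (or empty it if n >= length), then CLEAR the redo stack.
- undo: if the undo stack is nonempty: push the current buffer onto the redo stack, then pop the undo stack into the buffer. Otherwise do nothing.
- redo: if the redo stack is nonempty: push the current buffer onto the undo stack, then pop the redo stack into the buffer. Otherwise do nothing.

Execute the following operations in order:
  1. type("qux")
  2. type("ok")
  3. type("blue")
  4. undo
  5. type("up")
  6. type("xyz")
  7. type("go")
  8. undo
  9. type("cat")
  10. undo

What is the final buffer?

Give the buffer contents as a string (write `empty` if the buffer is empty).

Answer: quxokupxyz

Derivation:
After op 1 (type): buf='qux' undo_depth=1 redo_depth=0
After op 2 (type): buf='quxok' undo_depth=2 redo_depth=0
After op 3 (type): buf='quxokblue' undo_depth=3 redo_depth=0
After op 4 (undo): buf='quxok' undo_depth=2 redo_depth=1
After op 5 (type): buf='quxokup' undo_depth=3 redo_depth=0
After op 6 (type): buf='quxokupxyz' undo_depth=4 redo_depth=0
After op 7 (type): buf='quxokupxyzgo' undo_depth=5 redo_depth=0
After op 8 (undo): buf='quxokupxyz' undo_depth=4 redo_depth=1
After op 9 (type): buf='quxokupxyzcat' undo_depth=5 redo_depth=0
After op 10 (undo): buf='quxokupxyz' undo_depth=4 redo_depth=1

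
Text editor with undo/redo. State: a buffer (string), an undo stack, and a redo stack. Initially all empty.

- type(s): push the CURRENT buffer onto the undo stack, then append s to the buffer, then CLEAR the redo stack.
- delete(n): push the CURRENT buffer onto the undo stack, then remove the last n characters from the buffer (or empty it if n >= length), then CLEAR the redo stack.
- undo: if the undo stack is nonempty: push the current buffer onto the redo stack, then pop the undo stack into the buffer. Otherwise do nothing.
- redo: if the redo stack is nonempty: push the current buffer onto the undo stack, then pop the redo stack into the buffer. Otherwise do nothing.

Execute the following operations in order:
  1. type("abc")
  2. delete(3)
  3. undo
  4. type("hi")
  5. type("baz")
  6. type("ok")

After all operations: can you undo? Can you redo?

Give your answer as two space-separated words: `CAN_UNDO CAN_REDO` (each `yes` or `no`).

After op 1 (type): buf='abc' undo_depth=1 redo_depth=0
After op 2 (delete): buf='(empty)' undo_depth=2 redo_depth=0
After op 3 (undo): buf='abc' undo_depth=1 redo_depth=1
After op 4 (type): buf='abchi' undo_depth=2 redo_depth=0
After op 5 (type): buf='abchibaz' undo_depth=3 redo_depth=0
After op 6 (type): buf='abchibazok' undo_depth=4 redo_depth=0

Answer: yes no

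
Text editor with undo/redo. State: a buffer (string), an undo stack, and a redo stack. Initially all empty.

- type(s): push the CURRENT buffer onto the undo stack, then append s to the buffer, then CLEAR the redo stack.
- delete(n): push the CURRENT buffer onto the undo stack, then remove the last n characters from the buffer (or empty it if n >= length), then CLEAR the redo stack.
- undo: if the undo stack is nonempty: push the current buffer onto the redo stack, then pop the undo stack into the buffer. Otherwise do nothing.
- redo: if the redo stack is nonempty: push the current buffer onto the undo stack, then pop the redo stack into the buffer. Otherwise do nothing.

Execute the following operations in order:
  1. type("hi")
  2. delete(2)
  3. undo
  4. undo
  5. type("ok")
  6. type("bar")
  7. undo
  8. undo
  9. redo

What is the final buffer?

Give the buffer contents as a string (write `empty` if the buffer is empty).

After op 1 (type): buf='hi' undo_depth=1 redo_depth=0
After op 2 (delete): buf='(empty)' undo_depth=2 redo_depth=0
After op 3 (undo): buf='hi' undo_depth=1 redo_depth=1
After op 4 (undo): buf='(empty)' undo_depth=0 redo_depth=2
After op 5 (type): buf='ok' undo_depth=1 redo_depth=0
After op 6 (type): buf='okbar' undo_depth=2 redo_depth=0
After op 7 (undo): buf='ok' undo_depth=1 redo_depth=1
After op 8 (undo): buf='(empty)' undo_depth=0 redo_depth=2
After op 9 (redo): buf='ok' undo_depth=1 redo_depth=1

Answer: ok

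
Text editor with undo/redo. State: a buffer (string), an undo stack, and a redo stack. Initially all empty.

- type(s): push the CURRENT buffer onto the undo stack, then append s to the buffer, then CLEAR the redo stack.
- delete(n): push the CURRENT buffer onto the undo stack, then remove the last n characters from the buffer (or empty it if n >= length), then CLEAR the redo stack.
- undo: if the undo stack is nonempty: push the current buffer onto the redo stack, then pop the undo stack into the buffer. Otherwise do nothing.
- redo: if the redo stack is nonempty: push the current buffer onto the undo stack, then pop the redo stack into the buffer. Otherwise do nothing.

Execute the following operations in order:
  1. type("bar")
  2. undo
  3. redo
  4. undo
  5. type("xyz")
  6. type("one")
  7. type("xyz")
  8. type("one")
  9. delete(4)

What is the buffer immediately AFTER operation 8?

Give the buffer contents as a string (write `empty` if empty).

Answer: xyzonexyzone

Derivation:
After op 1 (type): buf='bar' undo_depth=1 redo_depth=0
After op 2 (undo): buf='(empty)' undo_depth=0 redo_depth=1
After op 3 (redo): buf='bar' undo_depth=1 redo_depth=0
After op 4 (undo): buf='(empty)' undo_depth=0 redo_depth=1
After op 5 (type): buf='xyz' undo_depth=1 redo_depth=0
After op 6 (type): buf='xyzone' undo_depth=2 redo_depth=0
After op 7 (type): buf='xyzonexyz' undo_depth=3 redo_depth=0
After op 8 (type): buf='xyzonexyzone' undo_depth=4 redo_depth=0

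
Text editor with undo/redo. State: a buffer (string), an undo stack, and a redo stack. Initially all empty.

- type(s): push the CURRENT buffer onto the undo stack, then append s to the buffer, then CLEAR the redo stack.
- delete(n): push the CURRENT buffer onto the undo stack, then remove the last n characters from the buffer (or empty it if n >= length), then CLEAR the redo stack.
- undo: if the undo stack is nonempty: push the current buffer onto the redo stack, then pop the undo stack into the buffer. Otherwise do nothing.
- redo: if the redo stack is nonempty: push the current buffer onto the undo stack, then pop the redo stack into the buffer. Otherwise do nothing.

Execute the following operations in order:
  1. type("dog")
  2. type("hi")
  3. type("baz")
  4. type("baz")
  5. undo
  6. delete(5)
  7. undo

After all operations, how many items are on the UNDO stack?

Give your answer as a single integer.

Answer: 3

Derivation:
After op 1 (type): buf='dog' undo_depth=1 redo_depth=0
After op 2 (type): buf='doghi' undo_depth=2 redo_depth=0
After op 3 (type): buf='doghibaz' undo_depth=3 redo_depth=0
After op 4 (type): buf='doghibazbaz' undo_depth=4 redo_depth=0
After op 5 (undo): buf='doghibaz' undo_depth=3 redo_depth=1
After op 6 (delete): buf='dog' undo_depth=4 redo_depth=0
After op 7 (undo): buf='doghibaz' undo_depth=3 redo_depth=1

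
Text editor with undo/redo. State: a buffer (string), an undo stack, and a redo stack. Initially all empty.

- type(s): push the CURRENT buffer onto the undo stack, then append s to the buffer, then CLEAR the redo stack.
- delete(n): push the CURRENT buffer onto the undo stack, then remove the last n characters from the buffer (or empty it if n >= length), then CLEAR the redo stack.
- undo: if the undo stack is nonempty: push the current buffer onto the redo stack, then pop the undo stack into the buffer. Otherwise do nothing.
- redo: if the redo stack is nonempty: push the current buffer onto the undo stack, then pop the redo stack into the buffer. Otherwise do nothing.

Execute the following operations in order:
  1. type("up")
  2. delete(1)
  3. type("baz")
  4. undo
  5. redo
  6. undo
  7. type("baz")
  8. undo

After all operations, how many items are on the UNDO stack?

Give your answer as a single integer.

After op 1 (type): buf='up' undo_depth=1 redo_depth=0
After op 2 (delete): buf='u' undo_depth=2 redo_depth=0
After op 3 (type): buf='ubaz' undo_depth=3 redo_depth=0
After op 4 (undo): buf='u' undo_depth=2 redo_depth=1
After op 5 (redo): buf='ubaz' undo_depth=3 redo_depth=0
After op 6 (undo): buf='u' undo_depth=2 redo_depth=1
After op 7 (type): buf='ubaz' undo_depth=3 redo_depth=0
After op 8 (undo): buf='u' undo_depth=2 redo_depth=1

Answer: 2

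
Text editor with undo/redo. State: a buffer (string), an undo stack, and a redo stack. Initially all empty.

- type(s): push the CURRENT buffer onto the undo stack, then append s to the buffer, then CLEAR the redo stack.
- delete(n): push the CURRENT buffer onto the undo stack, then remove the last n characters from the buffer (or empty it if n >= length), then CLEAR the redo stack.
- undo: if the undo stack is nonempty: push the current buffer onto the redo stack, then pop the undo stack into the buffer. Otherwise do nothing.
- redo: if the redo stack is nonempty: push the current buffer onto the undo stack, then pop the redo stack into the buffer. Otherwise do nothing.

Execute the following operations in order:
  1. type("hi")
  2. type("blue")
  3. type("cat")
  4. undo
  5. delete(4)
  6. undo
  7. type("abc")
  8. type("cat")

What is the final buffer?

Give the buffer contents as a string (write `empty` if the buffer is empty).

After op 1 (type): buf='hi' undo_depth=1 redo_depth=0
After op 2 (type): buf='hiblue' undo_depth=2 redo_depth=0
After op 3 (type): buf='hibluecat' undo_depth=3 redo_depth=0
After op 4 (undo): buf='hiblue' undo_depth=2 redo_depth=1
After op 5 (delete): buf='hi' undo_depth=3 redo_depth=0
After op 6 (undo): buf='hiblue' undo_depth=2 redo_depth=1
After op 7 (type): buf='hiblueabc' undo_depth=3 redo_depth=0
After op 8 (type): buf='hiblueabccat' undo_depth=4 redo_depth=0

Answer: hiblueabccat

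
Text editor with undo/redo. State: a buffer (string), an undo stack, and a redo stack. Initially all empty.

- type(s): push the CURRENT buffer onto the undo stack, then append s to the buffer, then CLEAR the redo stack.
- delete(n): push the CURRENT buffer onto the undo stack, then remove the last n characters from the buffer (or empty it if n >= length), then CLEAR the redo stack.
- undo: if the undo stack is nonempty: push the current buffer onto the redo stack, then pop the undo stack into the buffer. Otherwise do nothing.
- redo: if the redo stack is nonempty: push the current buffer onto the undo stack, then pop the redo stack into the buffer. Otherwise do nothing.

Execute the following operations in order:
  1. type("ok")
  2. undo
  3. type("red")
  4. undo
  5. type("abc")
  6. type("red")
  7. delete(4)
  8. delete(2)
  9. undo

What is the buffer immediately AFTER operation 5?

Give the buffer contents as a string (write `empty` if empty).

Answer: abc

Derivation:
After op 1 (type): buf='ok' undo_depth=1 redo_depth=0
After op 2 (undo): buf='(empty)' undo_depth=0 redo_depth=1
After op 3 (type): buf='red' undo_depth=1 redo_depth=0
After op 4 (undo): buf='(empty)' undo_depth=0 redo_depth=1
After op 5 (type): buf='abc' undo_depth=1 redo_depth=0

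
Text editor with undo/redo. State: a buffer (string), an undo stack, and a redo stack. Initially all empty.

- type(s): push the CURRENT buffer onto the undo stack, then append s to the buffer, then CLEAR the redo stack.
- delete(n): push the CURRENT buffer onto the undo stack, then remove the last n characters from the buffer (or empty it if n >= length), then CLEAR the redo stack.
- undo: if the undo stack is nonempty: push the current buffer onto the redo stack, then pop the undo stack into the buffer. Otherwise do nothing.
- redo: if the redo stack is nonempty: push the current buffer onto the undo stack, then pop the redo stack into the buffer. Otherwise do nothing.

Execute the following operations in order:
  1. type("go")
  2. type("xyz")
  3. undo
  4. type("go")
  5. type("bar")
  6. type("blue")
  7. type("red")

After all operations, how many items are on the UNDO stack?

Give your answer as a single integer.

After op 1 (type): buf='go' undo_depth=1 redo_depth=0
After op 2 (type): buf='goxyz' undo_depth=2 redo_depth=0
After op 3 (undo): buf='go' undo_depth=1 redo_depth=1
After op 4 (type): buf='gogo' undo_depth=2 redo_depth=0
After op 5 (type): buf='gogobar' undo_depth=3 redo_depth=0
After op 6 (type): buf='gogobarblue' undo_depth=4 redo_depth=0
After op 7 (type): buf='gogobarbluered' undo_depth=5 redo_depth=0

Answer: 5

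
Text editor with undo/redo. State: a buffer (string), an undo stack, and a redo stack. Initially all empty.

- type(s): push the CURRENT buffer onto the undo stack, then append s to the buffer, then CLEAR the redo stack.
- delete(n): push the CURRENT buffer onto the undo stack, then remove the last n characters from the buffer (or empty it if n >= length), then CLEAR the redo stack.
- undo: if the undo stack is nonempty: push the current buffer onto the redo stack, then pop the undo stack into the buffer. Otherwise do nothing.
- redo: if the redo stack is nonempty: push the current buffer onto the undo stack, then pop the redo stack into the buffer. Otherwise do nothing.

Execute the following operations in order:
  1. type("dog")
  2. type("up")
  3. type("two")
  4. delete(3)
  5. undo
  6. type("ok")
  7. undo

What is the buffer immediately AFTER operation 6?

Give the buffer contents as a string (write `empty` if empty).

Answer: doguptwook

Derivation:
After op 1 (type): buf='dog' undo_depth=1 redo_depth=0
After op 2 (type): buf='dogup' undo_depth=2 redo_depth=0
After op 3 (type): buf='doguptwo' undo_depth=3 redo_depth=0
After op 4 (delete): buf='dogup' undo_depth=4 redo_depth=0
After op 5 (undo): buf='doguptwo' undo_depth=3 redo_depth=1
After op 6 (type): buf='doguptwook' undo_depth=4 redo_depth=0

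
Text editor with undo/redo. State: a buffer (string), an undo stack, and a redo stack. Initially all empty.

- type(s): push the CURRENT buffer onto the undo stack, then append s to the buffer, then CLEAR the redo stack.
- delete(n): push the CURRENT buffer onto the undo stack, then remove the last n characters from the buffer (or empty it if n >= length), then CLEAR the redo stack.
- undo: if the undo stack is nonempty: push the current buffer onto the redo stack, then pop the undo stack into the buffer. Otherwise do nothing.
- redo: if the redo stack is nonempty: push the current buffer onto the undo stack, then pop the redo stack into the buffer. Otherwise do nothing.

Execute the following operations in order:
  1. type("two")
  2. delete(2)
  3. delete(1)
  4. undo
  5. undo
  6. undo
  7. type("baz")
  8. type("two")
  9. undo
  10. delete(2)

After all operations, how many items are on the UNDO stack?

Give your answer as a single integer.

After op 1 (type): buf='two' undo_depth=1 redo_depth=0
After op 2 (delete): buf='t' undo_depth=2 redo_depth=0
After op 3 (delete): buf='(empty)' undo_depth=3 redo_depth=0
After op 4 (undo): buf='t' undo_depth=2 redo_depth=1
After op 5 (undo): buf='two' undo_depth=1 redo_depth=2
After op 6 (undo): buf='(empty)' undo_depth=0 redo_depth=3
After op 7 (type): buf='baz' undo_depth=1 redo_depth=0
After op 8 (type): buf='baztwo' undo_depth=2 redo_depth=0
After op 9 (undo): buf='baz' undo_depth=1 redo_depth=1
After op 10 (delete): buf='b' undo_depth=2 redo_depth=0

Answer: 2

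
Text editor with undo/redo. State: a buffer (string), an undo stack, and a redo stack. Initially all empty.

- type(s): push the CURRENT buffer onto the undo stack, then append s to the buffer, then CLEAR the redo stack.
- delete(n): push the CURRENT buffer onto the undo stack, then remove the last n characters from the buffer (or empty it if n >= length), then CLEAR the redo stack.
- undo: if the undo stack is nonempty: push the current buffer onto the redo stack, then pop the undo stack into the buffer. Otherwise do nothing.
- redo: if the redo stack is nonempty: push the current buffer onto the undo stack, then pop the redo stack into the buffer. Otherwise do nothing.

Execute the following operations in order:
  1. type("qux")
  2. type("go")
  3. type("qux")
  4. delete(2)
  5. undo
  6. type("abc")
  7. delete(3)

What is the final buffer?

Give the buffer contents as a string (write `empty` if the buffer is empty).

Answer: quxgoqux

Derivation:
After op 1 (type): buf='qux' undo_depth=1 redo_depth=0
After op 2 (type): buf='quxgo' undo_depth=2 redo_depth=0
After op 3 (type): buf='quxgoqux' undo_depth=3 redo_depth=0
After op 4 (delete): buf='quxgoq' undo_depth=4 redo_depth=0
After op 5 (undo): buf='quxgoqux' undo_depth=3 redo_depth=1
After op 6 (type): buf='quxgoquxabc' undo_depth=4 redo_depth=0
After op 7 (delete): buf='quxgoqux' undo_depth=5 redo_depth=0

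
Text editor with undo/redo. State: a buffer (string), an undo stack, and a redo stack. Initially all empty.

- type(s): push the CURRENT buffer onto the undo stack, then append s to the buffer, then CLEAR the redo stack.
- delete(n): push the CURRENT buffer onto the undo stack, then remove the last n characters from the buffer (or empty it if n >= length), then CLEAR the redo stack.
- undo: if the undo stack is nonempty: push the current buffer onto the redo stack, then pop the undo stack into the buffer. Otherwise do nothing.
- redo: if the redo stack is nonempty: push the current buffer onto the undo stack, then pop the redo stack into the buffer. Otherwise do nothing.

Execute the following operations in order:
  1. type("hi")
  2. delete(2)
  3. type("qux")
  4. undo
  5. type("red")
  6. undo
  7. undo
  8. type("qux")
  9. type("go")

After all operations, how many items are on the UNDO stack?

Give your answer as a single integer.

After op 1 (type): buf='hi' undo_depth=1 redo_depth=0
After op 2 (delete): buf='(empty)' undo_depth=2 redo_depth=0
After op 3 (type): buf='qux' undo_depth=3 redo_depth=0
After op 4 (undo): buf='(empty)' undo_depth=2 redo_depth=1
After op 5 (type): buf='red' undo_depth=3 redo_depth=0
After op 6 (undo): buf='(empty)' undo_depth=2 redo_depth=1
After op 7 (undo): buf='hi' undo_depth=1 redo_depth=2
After op 8 (type): buf='hiqux' undo_depth=2 redo_depth=0
After op 9 (type): buf='hiquxgo' undo_depth=3 redo_depth=0

Answer: 3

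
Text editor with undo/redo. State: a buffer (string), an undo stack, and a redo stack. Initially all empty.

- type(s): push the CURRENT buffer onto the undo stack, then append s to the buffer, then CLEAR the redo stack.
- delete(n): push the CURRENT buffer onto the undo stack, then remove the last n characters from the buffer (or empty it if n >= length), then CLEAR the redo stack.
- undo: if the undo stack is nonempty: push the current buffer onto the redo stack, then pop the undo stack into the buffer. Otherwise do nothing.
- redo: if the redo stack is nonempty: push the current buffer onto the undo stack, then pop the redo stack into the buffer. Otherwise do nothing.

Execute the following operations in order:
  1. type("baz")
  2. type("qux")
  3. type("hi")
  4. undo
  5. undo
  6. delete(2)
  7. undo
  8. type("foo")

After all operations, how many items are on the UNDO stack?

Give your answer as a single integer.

After op 1 (type): buf='baz' undo_depth=1 redo_depth=0
After op 2 (type): buf='bazqux' undo_depth=2 redo_depth=0
After op 3 (type): buf='bazquxhi' undo_depth=3 redo_depth=0
After op 4 (undo): buf='bazqux' undo_depth=2 redo_depth=1
After op 5 (undo): buf='baz' undo_depth=1 redo_depth=2
After op 6 (delete): buf='b' undo_depth=2 redo_depth=0
After op 7 (undo): buf='baz' undo_depth=1 redo_depth=1
After op 8 (type): buf='bazfoo' undo_depth=2 redo_depth=0

Answer: 2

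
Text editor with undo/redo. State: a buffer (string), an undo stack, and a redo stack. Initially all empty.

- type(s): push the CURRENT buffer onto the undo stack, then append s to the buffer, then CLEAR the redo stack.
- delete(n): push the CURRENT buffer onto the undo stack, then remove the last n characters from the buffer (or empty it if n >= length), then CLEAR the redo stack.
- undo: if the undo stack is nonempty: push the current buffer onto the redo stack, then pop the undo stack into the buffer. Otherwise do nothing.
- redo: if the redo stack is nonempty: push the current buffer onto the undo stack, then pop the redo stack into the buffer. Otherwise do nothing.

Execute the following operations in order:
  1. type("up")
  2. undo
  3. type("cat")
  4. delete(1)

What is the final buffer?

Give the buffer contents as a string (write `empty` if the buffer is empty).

Answer: ca

Derivation:
After op 1 (type): buf='up' undo_depth=1 redo_depth=0
After op 2 (undo): buf='(empty)' undo_depth=0 redo_depth=1
After op 3 (type): buf='cat' undo_depth=1 redo_depth=0
After op 4 (delete): buf='ca' undo_depth=2 redo_depth=0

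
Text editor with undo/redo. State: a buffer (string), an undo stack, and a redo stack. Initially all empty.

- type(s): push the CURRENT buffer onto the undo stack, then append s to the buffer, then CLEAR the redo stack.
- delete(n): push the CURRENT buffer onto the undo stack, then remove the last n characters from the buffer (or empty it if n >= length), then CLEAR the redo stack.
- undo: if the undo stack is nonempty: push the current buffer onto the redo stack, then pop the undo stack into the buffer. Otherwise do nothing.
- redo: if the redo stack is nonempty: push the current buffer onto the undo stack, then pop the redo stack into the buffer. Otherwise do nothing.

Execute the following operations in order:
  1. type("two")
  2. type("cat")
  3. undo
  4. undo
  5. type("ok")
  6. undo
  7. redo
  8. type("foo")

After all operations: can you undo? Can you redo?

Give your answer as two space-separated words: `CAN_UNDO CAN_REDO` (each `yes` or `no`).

Answer: yes no

Derivation:
After op 1 (type): buf='two' undo_depth=1 redo_depth=0
After op 2 (type): buf='twocat' undo_depth=2 redo_depth=0
After op 3 (undo): buf='two' undo_depth=1 redo_depth=1
After op 4 (undo): buf='(empty)' undo_depth=0 redo_depth=2
After op 5 (type): buf='ok' undo_depth=1 redo_depth=0
After op 6 (undo): buf='(empty)' undo_depth=0 redo_depth=1
After op 7 (redo): buf='ok' undo_depth=1 redo_depth=0
After op 8 (type): buf='okfoo' undo_depth=2 redo_depth=0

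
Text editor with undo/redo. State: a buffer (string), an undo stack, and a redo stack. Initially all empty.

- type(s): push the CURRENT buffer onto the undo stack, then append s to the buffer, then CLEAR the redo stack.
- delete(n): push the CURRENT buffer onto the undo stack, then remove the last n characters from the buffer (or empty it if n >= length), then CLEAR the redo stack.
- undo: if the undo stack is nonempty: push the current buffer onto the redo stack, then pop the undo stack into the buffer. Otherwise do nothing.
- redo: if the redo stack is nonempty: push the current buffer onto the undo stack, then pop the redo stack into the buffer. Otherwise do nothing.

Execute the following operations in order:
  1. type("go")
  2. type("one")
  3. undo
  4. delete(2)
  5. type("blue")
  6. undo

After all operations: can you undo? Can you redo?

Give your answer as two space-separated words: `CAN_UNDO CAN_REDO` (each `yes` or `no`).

Answer: yes yes

Derivation:
After op 1 (type): buf='go' undo_depth=1 redo_depth=0
After op 2 (type): buf='goone' undo_depth=2 redo_depth=0
After op 3 (undo): buf='go' undo_depth=1 redo_depth=1
After op 4 (delete): buf='(empty)' undo_depth=2 redo_depth=0
After op 5 (type): buf='blue' undo_depth=3 redo_depth=0
After op 6 (undo): buf='(empty)' undo_depth=2 redo_depth=1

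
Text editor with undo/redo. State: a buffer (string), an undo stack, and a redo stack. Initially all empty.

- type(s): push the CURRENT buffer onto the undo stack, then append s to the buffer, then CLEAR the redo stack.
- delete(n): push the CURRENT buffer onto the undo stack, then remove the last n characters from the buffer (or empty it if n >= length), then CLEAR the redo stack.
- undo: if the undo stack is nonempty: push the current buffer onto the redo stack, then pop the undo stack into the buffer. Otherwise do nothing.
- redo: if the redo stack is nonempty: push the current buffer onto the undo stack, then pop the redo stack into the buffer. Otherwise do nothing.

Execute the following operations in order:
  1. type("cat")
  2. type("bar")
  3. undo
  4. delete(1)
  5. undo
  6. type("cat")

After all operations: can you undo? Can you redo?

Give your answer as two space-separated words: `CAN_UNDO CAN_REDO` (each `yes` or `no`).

After op 1 (type): buf='cat' undo_depth=1 redo_depth=0
After op 2 (type): buf='catbar' undo_depth=2 redo_depth=0
After op 3 (undo): buf='cat' undo_depth=1 redo_depth=1
After op 4 (delete): buf='ca' undo_depth=2 redo_depth=0
After op 5 (undo): buf='cat' undo_depth=1 redo_depth=1
After op 6 (type): buf='catcat' undo_depth=2 redo_depth=0

Answer: yes no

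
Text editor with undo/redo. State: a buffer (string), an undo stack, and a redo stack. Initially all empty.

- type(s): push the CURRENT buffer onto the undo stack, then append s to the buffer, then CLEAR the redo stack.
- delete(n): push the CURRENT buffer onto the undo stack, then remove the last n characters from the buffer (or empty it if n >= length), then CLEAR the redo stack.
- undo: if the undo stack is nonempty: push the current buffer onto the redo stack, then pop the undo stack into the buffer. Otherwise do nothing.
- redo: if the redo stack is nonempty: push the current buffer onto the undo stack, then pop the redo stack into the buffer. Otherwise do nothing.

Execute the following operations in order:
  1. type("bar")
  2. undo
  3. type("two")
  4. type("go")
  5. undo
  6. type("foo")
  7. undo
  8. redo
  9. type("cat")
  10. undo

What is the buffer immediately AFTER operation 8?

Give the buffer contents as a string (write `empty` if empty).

After op 1 (type): buf='bar' undo_depth=1 redo_depth=0
After op 2 (undo): buf='(empty)' undo_depth=0 redo_depth=1
After op 3 (type): buf='two' undo_depth=1 redo_depth=0
After op 4 (type): buf='twogo' undo_depth=2 redo_depth=0
After op 5 (undo): buf='two' undo_depth=1 redo_depth=1
After op 6 (type): buf='twofoo' undo_depth=2 redo_depth=0
After op 7 (undo): buf='two' undo_depth=1 redo_depth=1
After op 8 (redo): buf='twofoo' undo_depth=2 redo_depth=0

Answer: twofoo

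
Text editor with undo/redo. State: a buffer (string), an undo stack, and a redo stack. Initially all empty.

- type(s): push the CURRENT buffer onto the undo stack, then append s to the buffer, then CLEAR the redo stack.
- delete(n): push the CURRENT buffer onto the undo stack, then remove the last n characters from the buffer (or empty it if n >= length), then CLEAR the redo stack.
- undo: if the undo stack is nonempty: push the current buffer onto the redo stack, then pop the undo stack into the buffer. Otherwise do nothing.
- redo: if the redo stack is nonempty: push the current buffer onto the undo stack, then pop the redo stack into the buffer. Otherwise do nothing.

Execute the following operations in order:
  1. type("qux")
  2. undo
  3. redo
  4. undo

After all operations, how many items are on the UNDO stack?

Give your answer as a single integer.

After op 1 (type): buf='qux' undo_depth=1 redo_depth=0
After op 2 (undo): buf='(empty)' undo_depth=0 redo_depth=1
After op 3 (redo): buf='qux' undo_depth=1 redo_depth=0
After op 4 (undo): buf='(empty)' undo_depth=0 redo_depth=1

Answer: 0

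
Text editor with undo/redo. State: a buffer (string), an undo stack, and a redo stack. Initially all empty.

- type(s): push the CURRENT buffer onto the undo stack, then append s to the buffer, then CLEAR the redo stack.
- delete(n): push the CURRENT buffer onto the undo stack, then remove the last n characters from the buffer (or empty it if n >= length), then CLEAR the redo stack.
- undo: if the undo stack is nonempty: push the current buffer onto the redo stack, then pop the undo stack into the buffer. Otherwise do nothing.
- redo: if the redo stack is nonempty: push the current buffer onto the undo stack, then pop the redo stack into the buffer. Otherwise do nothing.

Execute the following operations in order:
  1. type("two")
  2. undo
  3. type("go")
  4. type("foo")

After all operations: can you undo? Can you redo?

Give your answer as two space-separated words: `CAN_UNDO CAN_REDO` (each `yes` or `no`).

After op 1 (type): buf='two' undo_depth=1 redo_depth=0
After op 2 (undo): buf='(empty)' undo_depth=0 redo_depth=1
After op 3 (type): buf='go' undo_depth=1 redo_depth=0
After op 4 (type): buf='gofoo' undo_depth=2 redo_depth=0

Answer: yes no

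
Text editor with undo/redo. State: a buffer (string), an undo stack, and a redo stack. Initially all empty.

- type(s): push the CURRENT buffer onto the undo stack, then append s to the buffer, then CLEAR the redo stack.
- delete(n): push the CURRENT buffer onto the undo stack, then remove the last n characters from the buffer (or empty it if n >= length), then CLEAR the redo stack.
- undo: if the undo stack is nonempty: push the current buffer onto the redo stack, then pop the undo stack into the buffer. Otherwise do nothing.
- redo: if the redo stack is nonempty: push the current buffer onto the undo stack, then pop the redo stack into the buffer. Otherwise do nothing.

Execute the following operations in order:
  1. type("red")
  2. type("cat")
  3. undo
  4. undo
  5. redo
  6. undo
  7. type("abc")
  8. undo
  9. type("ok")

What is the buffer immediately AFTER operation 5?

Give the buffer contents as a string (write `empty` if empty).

Answer: red

Derivation:
After op 1 (type): buf='red' undo_depth=1 redo_depth=0
After op 2 (type): buf='redcat' undo_depth=2 redo_depth=0
After op 3 (undo): buf='red' undo_depth=1 redo_depth=1
After op 4 (undo): buf='(empty)' undo_depth=0 redo_depth=2
After op 5 (redo): buf='red' undo_depth=1 redo_depth=1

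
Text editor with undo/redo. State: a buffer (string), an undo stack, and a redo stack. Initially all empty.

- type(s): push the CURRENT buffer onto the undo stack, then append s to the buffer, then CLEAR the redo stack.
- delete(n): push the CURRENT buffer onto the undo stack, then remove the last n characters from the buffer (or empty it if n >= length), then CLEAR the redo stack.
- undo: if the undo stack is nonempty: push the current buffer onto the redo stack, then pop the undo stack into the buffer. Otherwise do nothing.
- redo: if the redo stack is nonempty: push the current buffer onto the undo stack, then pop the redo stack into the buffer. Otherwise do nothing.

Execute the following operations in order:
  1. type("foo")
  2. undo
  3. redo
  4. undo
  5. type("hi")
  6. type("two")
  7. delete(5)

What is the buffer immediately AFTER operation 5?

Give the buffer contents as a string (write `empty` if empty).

After op 1 (type): buf='foo' undo_depth=1 redo_depth=0
After op 2 (undo): buf='(empty)' undo_depth=0 redo_depth=1
After op 3 (redo): buf='foo' undo_depth=1 redo_depth=0
After op 4 (undo): buf='(empty)' undo_depth=0 redo_depth=1
After op 5 (type): buf='hi' undo_depth=1 redo_depth=0

Answer: hi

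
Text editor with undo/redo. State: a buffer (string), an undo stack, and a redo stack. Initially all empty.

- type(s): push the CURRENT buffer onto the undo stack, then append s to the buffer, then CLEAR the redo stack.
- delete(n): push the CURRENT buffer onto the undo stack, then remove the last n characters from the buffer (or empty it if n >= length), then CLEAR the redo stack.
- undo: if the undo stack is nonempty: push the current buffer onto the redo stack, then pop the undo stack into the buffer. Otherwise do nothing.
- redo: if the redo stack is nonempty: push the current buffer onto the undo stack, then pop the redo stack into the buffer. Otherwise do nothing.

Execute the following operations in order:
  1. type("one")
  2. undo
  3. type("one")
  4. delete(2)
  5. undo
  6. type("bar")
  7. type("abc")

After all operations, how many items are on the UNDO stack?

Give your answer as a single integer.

Answer: 3

Derivation:
After op 1 (type): buf='one' undo_depth=1 redo_depth=0
After op 2 (undo): buf='(empty)' undo_depth=0 redo_depth=1
After op 3 (type): buf='one' undo_depth=1 redo_depth=0
After op 4 (delete): buf='o' undo_depth=2 redo_depth=0
After op 5 (undo): buf='one' undo_depth=1 redo_depth=1
After op 6 (type): buf='onebar' undo_depth=2 redo_depth=0
After op 7 (type): buf='onebarabc' undo_depth=3 redo_depth=0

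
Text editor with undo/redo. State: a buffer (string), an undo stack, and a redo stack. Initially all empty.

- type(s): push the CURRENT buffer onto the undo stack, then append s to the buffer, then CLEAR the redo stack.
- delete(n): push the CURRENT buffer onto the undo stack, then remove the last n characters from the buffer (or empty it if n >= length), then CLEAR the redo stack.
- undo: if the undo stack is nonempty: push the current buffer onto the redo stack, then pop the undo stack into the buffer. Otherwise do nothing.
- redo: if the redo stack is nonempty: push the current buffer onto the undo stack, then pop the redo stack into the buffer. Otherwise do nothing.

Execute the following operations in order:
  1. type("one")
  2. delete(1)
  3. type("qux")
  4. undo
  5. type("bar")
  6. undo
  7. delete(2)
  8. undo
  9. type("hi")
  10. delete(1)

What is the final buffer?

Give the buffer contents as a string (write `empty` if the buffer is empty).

After op 1 (type): buf='one' undo_depth=1 redo_depth=0
After op 2 (delete): buf='on' undo_depth=2 redo_depth=0
After op 3 (type): buf='onqux' undo_depth=3 redo_depth=0
After op 4 (undo): buf='on' undo_depth=2 redo_depth=1
After op 5 (type): buf='onbar' undo_depth=3 redo_depth=0
After op 6 (undo): buf='on' undo_depth=2 redo_depth=1
After op 7 (delete): buf='(empty)' undo_depth=3 redo_depth=0
After op 8 (undo): buf='on' undo_depth=2 redo_depth=1
After op 9 (type): buf='onhi' undo_depth=3 redo_depth=0
After op 10 (delete): buf='onh' undo_depth=4 redo_depth=0

Answer: onh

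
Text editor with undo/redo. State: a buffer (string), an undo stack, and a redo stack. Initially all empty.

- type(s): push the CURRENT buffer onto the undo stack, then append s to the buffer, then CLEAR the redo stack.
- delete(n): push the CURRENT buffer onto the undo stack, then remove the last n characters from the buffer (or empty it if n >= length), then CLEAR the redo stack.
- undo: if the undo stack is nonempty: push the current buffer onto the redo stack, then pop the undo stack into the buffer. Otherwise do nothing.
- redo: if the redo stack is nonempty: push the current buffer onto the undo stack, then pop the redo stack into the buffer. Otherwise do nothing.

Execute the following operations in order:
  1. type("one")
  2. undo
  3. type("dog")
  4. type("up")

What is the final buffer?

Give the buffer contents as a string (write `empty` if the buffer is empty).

Answer: dogup

Derivation:
After op 1 (type): buf='one' undo_depth=1 redo_depth=0
After op 2 (undo): buf='(empty)' undo_depth=0 redo_depth=1
After op 3 (type): buf='dog' undo_depth=1 redo_depth=0
After op 4 (type): buf='dogup' undo_depth=2 redo_depth=0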